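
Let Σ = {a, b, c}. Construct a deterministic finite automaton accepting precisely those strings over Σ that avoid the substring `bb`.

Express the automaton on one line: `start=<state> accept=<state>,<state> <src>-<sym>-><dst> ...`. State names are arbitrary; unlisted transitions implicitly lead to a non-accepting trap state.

Track partial matches of the forbidden pattern `bb`. State q2 is a dead state reached once `bb` has occurred; every other state accepts. q0 means no part of `bb` is currently matched.
With 3 states:
        a   b   c  
>* q0   q0  q1  q0 
 * q1   q0  q2  q0 
   q2   q2  q2  q2 
(> = start, * = accepting)

start=q0 accept=q0,q1 q0-a->q0 q0-b->q1 q0-c->q0 q1-a->q0 q1-b->q2 q1-c->q0 q2-a->q2 q2-b->q2 q2-c->q2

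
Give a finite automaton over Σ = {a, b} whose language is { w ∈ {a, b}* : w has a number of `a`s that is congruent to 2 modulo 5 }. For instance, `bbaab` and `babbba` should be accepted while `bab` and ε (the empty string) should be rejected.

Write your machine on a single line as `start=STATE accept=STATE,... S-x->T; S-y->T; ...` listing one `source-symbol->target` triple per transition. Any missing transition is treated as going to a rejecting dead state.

start=S0; accept=S2; S0-a->S1; S0-b->S0; S1-a->S2; S1-b->S1; S2-a->S3; S2-b->S2; S3-a->S4; S3-b->S3; S4-a->S0; S4-b->S4

The only thing that matters is how many `a`s have appeared, reduced mod 5. Use one state per residue: S0 for 0, …, S4 for 4. Reading `a` moves to the next residue; anything else stays put. S2 is accepting.
5 states suffice.
        a   b  
>  S0   S1  S0 
   S1   S2  S1 
 * S2   S3  S2 
   S3   S4  S3 
   S4   S0  S4 
(> = start, * = accepting)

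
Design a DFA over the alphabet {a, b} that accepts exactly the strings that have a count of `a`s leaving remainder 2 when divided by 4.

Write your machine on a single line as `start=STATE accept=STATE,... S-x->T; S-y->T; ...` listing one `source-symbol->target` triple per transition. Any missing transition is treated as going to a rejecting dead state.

start=q0; accept=q2; q0-a->q1; q0-b->q0; q1-a->q2; q1-b->q1; q2-a->q3; q2-b->q2; q3-a->q0; q3-b->q3

The only thing that matters is how many `a`s have appeared, reduced mod 4. Use one state per residue: q0 for 0, …, q3 for 3. Reading `a` moves to the next residue; anything else stays put. q2 is accepting.
With 4 states:
        a   b  
>  q0   q1  q0 
   q1   q2  q1 
 * q2   q3  q2 
   q3   q0  q3 
(> = start, * = accepting)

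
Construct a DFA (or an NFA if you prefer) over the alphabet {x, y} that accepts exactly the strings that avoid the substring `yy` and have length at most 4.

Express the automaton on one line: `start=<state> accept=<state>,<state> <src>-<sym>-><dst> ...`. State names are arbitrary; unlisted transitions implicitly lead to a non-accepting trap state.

Run two small machines in parallel and take their product. The first has 3 states tracking partial matches of the forbidden pattern `yy`; the second has 6 states tracking the input length, saturating at 5. A product state is a pair (one from each), accepting exactly when both do. Minimizing collapses redundant product states.
With 9 states:
        x   y  
>* q0   q1  q2 
 * q1   q3  q4 
 * q2   q3  q5 
 * q3   q6  q7 
 * q4   q6  q5 
   q5   q5  q5 
 * q6   q8  q8 
 * q7   q8  q5 
 * q8   q5  q5 
(> = start, * = accepting)

start=q0 accept=q0,q1,q2,q3,q4,q6,q7,q8 q0-x->q1 q0-y->q2 q1-x->q3 q1-y->q4 q2-x->q3 q2-y->q5 q3-x->q6 q3-y->q7 q4-x->q6 q4-y->q5 q5-x->q5 q5-y->q5 q6-x->q8 q6-y->q8 q7-x->q8 q7-y->q5 q8-x->q5 q8-y->q5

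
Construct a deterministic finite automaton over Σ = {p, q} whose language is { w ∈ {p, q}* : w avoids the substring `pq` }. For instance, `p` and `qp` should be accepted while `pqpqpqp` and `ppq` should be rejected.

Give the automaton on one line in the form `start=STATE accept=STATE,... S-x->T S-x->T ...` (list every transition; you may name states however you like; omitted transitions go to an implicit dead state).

Track partial matches of the forbidden pattern `pq`. State C is a dead state reached once `pq` has occurred; every other state accepts. A means no part of `pq` is currently matched.
       p  q 
>* A   B  A 
 * B   B  C 
   C   C  C 
(> = start, * = accepting)

start=A accept=A,B A-p->B A-q->A B-p->B B-q->C C-p->C C-q->C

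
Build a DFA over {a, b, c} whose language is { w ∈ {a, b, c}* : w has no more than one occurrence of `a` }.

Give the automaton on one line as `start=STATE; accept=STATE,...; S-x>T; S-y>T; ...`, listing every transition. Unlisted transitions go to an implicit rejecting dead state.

start=q0; accept=q0,q1; q0-a>q1; q0-b>q0; q0-c>q0; q1-a>q2; q1-b>q1; q1-c>q1; q2-a>q2; q2-b>q2; q2-c>q2

Only the number of `a`s matters, and only up to 2. Make a chain q0 → q1 → q2 advanced by each `a` (with q2 absorbing); every other symbol self-loops. The accepting set is {q0, q1}.
A 3-state machine:
        a   b   c  
>* q0   q1  q0  q0 
 * q1   q2  q1  q1 
   q2   q2  q2  q2 
(> = start, * = accepting)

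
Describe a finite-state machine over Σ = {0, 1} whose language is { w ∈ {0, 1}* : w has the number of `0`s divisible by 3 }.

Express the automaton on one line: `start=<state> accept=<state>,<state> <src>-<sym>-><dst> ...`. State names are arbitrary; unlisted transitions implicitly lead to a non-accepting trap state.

The only thing that matters is how many `0`s have appeared, reduced mod 3. Use one state per residue: S0 for 0, …, S2 for 2. Reading `0` moves to the next residue; anything else stays put. S0 is accepting.
With 3 states:
        0   1  
>* S0   S1  S0 
   S1   S2  S1 
   S2   S0  S2 
(> = start, * = accepting)

start=S0 accept=S0 S0-0->S1 S0-1->S0 S1-0->S2 S1-1->S1 S2-0->S0 S2-1->S2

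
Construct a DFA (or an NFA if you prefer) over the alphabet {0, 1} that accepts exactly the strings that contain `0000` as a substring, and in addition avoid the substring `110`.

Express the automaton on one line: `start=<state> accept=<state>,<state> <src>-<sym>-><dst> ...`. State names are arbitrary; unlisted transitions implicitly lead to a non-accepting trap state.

start=S0 accept=S6,S7,S8 S0-0->S1 S0-1->S2 S1-0->S3 S1-1->S2 S2-0->S1 S2-1->S4 S3-0->S5 S3-1->S2 S4-0->S4 S4-1->S4 S5-0->S6 S5-1->S2 S6-0->S6 S6-1->S7 S7-0->S6 S7-1->S8 S8-0->S4 S8-1->S8

Run two small machines in parallel and take their product. One (5 states) tracks whether and how much of `0000` has been seen; the other (4 states) tracks partial matches of the forbidden pattern `110`. Each combined state is a pair, one component from each; accept when both components accept. Equivalent product states are then merged.
A 9-state machine:
        0   1  
>  S0   S1  S2 
   S1   S3  S2 
   S2   S1  S4 
   S3   S5  S2 
   S4   S4  S4 
   S5   S6  S2 
 * S6   S6  S7 
 * S7   S6  S8 
 * S8   S4  S8 
(> = start, * = accepting)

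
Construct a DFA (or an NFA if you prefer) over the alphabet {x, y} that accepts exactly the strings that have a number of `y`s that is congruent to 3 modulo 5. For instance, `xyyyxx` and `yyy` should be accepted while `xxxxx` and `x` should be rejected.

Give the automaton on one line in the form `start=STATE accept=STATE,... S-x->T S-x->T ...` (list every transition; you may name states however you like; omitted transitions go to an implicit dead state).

start=q0 accept=q3 q0-x->q0 q0-y->q1 q1-x->q1 q1-y->q2 q2-x->q2 q2-y->q3 q3-x->q3 q3-y->q4 q4-x->q4 q4-y->q0

The only thing that matters is how many `y`s have appeared, reduced mod 5. Use one state per residue: q0 for 0, …, q4 for 4. Reading `y` moves to the next residue; anything else stays put. q3 is accepting.
5 states suffice.
        x   y  
>  q0   q0  q1 
   q1   q1  q2 
   q2   q2  q3 
 * q3   q3  q4 
   q4   q4  q0 
(> = start, * = accepting)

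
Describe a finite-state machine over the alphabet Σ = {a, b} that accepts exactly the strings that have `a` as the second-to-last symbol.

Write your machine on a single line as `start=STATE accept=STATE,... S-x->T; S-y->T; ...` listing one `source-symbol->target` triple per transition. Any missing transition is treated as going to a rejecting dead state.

start=s0; accept=s3,s4; s0-a->s1; s0-b->s2; s1-a->s3; s1-b->s4; s2-a->s5; s2-b->s6; s3-a->s3; s3-b->s4; s4-a->s5; s4-b->s6; s5-a->s3; s5-b->s4; s6-a->s5; s6-b->s6

A DFA must remember the last 2 symbols (since which symbol is second-to-last isn't known until the input ends). Use one state per possible window of the last ≤2 symbols; accept from those whose window starts with `a`.
        a   b  
>  s0   s1  s2 
   s1   s3  s4 
   s2   s5  s6 
 * s3   s3  s4 
 * s4   s5  s6 
   s5   s3  s4 
   s6   s5  s6 
(> = start, * = accepting)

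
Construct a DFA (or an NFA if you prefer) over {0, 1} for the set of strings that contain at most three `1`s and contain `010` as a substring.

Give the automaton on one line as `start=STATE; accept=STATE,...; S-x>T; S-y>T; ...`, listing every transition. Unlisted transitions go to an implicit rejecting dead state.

start=q0; accept=q6,q10,q14; q0-0>q1; q0-1>q2; q1-0>q1; q1-1>q3; q2-0>q4; q2-1>q5; q3-0>q6; q3-1>q5; q4-0>q4; q4-1>q7; q5-0>q8; q5-1>q9; q6-0>q6; q6-1>q10; q7-0>q10; q7-1>q9; q8-0>q8; q8-1>q11; q9-0>q12; q9-1>q13; q10-0>q10; q10-1>q14; q11-0>q14; q11-1>q13; q12-0>q12; q12-1>q15; q13-0>q16; q13-1>q13; q14-0>q14; q14-1>q17; q15-0>q17; q15-1>q13; q16-0>q16; q16-1>q15; q17-0>q17; q17-1>q17

Build one automaton per condition and run them in lockstep. One (5 states) tracks the count of `1`s, saturating at 4; the other (4 states) tracks whether and how much of `010` has been seen. Each combined state is a pair, one component from each; accept when both components accept.
          0    1  
>  q0     q1   q2 
   q1     q1   q3 
   q2     q4   q5 
   q3     q6   q5 
   q4     q4   q7 
   q5     q8   q9 
 * q6     q6  q10 
   q7    q10   q9 
   q8     q8  q11 
   q9    q12  q13 
 * q10   q10  q14 
   q11   q14  q13 
   q12   q12  q15 
   q13   q16  q13 
 * q14   q14  q17 
   q15   q17  q13 
   q16   q16  q15 
   q17   q17  q17 
(> = start, * = accepting)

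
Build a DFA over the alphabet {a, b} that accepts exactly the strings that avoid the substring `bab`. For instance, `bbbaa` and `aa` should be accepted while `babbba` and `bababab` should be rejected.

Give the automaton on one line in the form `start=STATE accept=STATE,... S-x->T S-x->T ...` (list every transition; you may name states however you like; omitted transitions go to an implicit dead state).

This is the complement of 'contains `bab`'. Use the same substring-matching states — S0 through S3 holding how much of `bab` has just been matched — but flip the accepting set: everything except the trap S3 accepts.
With 4 states:
        a   b  
>* S0   S0  S1 
 * S1   S2  S1 
 * S2   S0  S3 
   S3   S3  S3 
(> = start, * = accepting)

start=S0 accept=S0,S1,S2 S0-a->S0 S0-b->S1 S1-a->S2 S1-b->S1 S2-a->S0 S2-b->S3 S3-a->S3 S3-b->S3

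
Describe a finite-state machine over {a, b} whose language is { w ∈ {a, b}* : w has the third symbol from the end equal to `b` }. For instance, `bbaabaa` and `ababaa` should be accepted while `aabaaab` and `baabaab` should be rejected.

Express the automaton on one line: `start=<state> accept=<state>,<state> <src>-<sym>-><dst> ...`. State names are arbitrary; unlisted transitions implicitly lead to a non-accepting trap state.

start=q0 accept=q11,q12,q13,q14 q0-a->q1 q0-b->q2 q1-a->q3 q1-b->q4 q2-a->q5 q2-b->q6 q3-a->q7 q3-b->q8 q4-a->q9 q4-b->q10 q5-a->q11 q5-b->q12 q6-a->q13 q6-b->q14 q7-a->q7 q7-b->q8 q8-a->q9 q8-b->q10 q9-a->q11 q9-b->q12 q10-a->q13 q10-b->q14 q11-a->q7 q11-b->q8 q12-a->q9 q12-b->q10 q13-a->q11 q13-b->q12 q14-a->q13 q14-b->q14

Because acceptance depends on a position counted from the end, the machine has to buffer the most recent 3 symbols. Make each state the string of the last up-to-3 symbols read; on input `x` shift the window left and append `x`. Accept when the buffered window has length 3 and begins with `b`.
A 15-state machine:
          a    b  
>  q0     q1   q2 
   q1     q3   q4 
   q2     q5   q6 
   q3     q7   q8 
   q4     q9  q10 
   q5    q11  q12 
   q6    q13  q14 
   q7     q7   q8 
   q8     q9  q10 
   q9    q11  q12 
   q10   q13  q14 
 * q11    q7   q8 
 * q12    q9  q10 
 * q13   q11  q12 
 * q14   q13  q14 
(> = start, * = accepting)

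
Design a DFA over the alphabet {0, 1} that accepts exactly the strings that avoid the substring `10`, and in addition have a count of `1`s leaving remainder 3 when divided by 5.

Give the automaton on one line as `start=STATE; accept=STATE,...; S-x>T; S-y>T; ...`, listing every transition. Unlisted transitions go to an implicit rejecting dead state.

Build one automaton per condition and run them in lockstep. The first has 3 states tracking partial matches of the forbidden pattern `10`; the second has 5 states tracking the count of `1`s modulo 5. A product state is a pair (one from each), accepting exactly when both do. Equivalent product states are then merged.
With 7 states:
        0   1  
>  s0   s0  s1 
   s1   s2  s3 
   s2   s2  s2 
   s3   s2  s4 
 * s4   s2  s5 
   s5   s2  s6 
   s6   s2  s1 
(> = start, * = accepting)

start=s0; accept=s4; s0-0>s0; s0-1>s1; s1-0>s2; s1-1>s3; s2-0>s2; s2-1>s2; s3-0>s2; s3-1>s4; s4-0>s2; s4-1>s5; s5-0>s2; s5-1>s6; s6-0>s2; s6-1>s1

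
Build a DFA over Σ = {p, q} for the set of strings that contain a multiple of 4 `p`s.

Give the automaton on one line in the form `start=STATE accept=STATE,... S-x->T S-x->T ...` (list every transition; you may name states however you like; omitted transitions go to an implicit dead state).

start=A accept=A A-p->B A-q->A B-p->C B-q->B C-p->D C-q->C D-p->A D-q->D

Keep the running count of `p`s modulo 4: each `p` advances along the cycle A → B → C → D → A while other symbols loop. Accept at A.
A 4-state machine:
       p  q 
>* A   B  A 
   B   C  B 
   C   D  C 
   D   A  D 
(> = start, * = accepting)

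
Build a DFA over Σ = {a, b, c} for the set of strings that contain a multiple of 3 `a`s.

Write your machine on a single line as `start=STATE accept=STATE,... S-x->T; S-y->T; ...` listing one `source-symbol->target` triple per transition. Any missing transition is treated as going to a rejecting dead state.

The only thing that matters is how many `a`s have appeared, reduced mod 3. Use one state per residue: q0 for 0, …, q2 for 2. Reading `a` moves to the next residue; anything else stays put. q0 is accepting.
        a   b   c  
>* q0   q1  q0  q0 
   q1   q2  q1  q1 
   q2   q0  q2  q2 
(> = start, * = accepting)

start=q0; accept=q0; q0-a->q1; q0-b->q0; q0-c->q0; q1-a->q2; q1-b->q1; q1-c->q1; q2-a->q0; q2-b->q2; q2-c->q2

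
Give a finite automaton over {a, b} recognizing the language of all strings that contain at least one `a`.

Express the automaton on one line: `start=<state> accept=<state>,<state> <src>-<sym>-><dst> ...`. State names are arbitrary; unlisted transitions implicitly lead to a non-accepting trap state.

Only the number of `a`s matters, and only up to 2. Make a chain q0 → q1 → q2 advanced by each `a` (with q2 absorbing); every other symbol self-loops. The accepting set is {q1, q2}.
3 states suffice.
        a   b  
>  q0   q1  q0 
 * q1   q2  q1 
 * q2   q2  q2 
(> = start, * = accepting)

start=q0 accept=q1,q2 q0-a->q1 q0-b->q0 q1-a->q2 q1-b->q1 q2-a->q2 q2-b->q2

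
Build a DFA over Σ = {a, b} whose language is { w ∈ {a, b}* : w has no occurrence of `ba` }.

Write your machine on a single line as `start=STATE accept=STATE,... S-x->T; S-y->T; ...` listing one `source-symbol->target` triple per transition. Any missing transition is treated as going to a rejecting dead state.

start=S0; accept=S0,S1; S0-a->S0; S0-b->S1; S1-a->S2; S1-b->S1; S2-a->S2; S2-b->S2

This is the complement of 'contains `ba`'. Use the same substring-matching states — S0 through S2 holding how much of `ba` has just been matched — but flip the accepting set: everything except the trap S2 accepts.
With 3 states:
        a   b  
>* S0   S0  S1 
 * S1   S2  S1 
   S2   S2  S2 
(> = start, * = accepting)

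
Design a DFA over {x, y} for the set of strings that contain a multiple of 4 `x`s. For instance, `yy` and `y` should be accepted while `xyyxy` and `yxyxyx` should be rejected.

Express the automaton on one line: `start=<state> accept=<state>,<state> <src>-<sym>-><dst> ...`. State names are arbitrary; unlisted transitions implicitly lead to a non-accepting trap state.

start=s0 accept=s0 s0-x->s1 s0-y->s0 s1-x->s2 s1-y->s1 s2-x->s3 s2-y->s2 s3-x->s0 s3-y->s3

Keep the running count of `x`s modulo 4: each `x` advances along the cycle s0 → s1 → s2 → s3 → s0 while other symbols loop. Accept at s0.
With 4 states:
        x   y  
>* s0   s1  s0 
   s1   s2  s1 
   s2   s3  s2 
   s3   s0  s3 
(> = start, * = accepting)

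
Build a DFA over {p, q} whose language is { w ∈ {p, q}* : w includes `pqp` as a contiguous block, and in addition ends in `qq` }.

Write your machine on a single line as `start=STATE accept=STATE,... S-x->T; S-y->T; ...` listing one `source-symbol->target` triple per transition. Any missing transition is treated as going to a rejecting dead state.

Handle the two conditions separately and then intersect. The first has 4 states tracking whether and how much of `pqp` has been seen; the second has 3 states tracking how much of the suffix `qq` has currently been matched. A product state is a pair (one from each), accepting exactly when both do. After merging equivalent states the machine shrinks.
A 6-state machine:
        p   q  
>  s0   s1  s0 
   s1   s1  s2 
   s2   s3  s0 
   s3   s3  s4 
   s4   s3  s5 
 * s5   s3  s5 
(> = start, * = accepting)

start=s0; accept=s5; s0-p->s1; s0-q->s0; s1-p->s1; s1-q->s2; s2-p->s3; s2-q->s0; s3-p->s3; s3-q->s4; s4-p->s3; s4-q->s5; s5-p->s3; s5-q->s5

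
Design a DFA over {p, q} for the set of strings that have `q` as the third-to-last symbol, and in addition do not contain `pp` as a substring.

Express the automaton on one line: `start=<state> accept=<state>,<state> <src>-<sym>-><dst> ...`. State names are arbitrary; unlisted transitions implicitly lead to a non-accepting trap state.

Run two small machines in parallel and take their product. The first has 15 states tracking the last 3 symbols read; the second has 3 states tracking partial matches of the forbidden pattern `pp`. A product state is a pair (one from each), accepting exactly when both do.
With 20 states:
          p    q  
>  S0     S1   S2 
   S1     S3   S4 
   S2     S5   S6 
   S3     S7   S8 
   S4     S9  S10 
   S5    S11  S12 
   S6    S13  S14 
   S7     S7   S8 
   S8    S15  S16 
   S9    S11  S12 
   S10   S13  S14 
   S11    S7   S8 
 * S12    S9  S10 
 * S13   S11  S12 
 * S14   S13  S14 
   S15   S11  S17 
   S16   S18  S19 
   S17   S15  S16 
   S18   S11  S17 
   S19   S18  S19 
(> = start, * = accepting)

start=S0 accept=S12,S13,S14 S0-p->S1 S0-q->S2 S1-p->S3 S1-q->S4 S2-p->S5 S2-q->S6 S3-p->S7 S3-q->S8 S4-p->S9 S4-q->S10 S5-p->S11 S5-q->S12 S6-p->S13 S6-q->S14 S7-p->S7 S7-q->S8 S8-p->S15 S8-q->S16 S9-p->S11 S9-q->S12 S10-p->S13 S10-q->S14 S11-p->S7 S11-q->S8 S12-p->S9 S12-q->S10 S13-p->S11 S13-q->S12 S14-p->S13 S14-q->S14 S15-p->S11 S15-q->S17 S16-p->S18 S16-q->S19 S17-p->S15 S17-q->S16 S18-p->S11 S18-q->S17 S19-p->S18 S19-q->S19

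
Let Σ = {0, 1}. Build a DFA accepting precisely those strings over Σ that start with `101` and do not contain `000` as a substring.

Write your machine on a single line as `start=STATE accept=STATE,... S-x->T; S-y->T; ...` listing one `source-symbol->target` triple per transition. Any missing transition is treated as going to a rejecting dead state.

start=q0; accept=q4,q5,q6; q0-0->q1; q0-1->q2; q1-0->q1; q1-1->q1; q2-0->q3; q2-1->q1; q3-0->q1; q3-1->q4; q4-0->q5; q4-1->q4; q5-0->q6; q5-1->q4; q6-0->q1; q6-1->q4

Run two small machines in parallel and take their product. The first has 5 states tracking whether the input so far still matches the prefix `101`; the second has 4 states tracking partial matches of the forbidden pattern `000`. A product state is a pair (one from each), accepting exactly when both do. Equivalent product states are then merged.
With 7 states:
        0   1  
>  q0   q1  q2 
   q1   q1  q1 
   q2   q3  q1 
   q3   q1  q4 
 * q4   q5  q4 
 * q5   q6  q4 
 * q6   q1  q4 
(> = start, * = accepting)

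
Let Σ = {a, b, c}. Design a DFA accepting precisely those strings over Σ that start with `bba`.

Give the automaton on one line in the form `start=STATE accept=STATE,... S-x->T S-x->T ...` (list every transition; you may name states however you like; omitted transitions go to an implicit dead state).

start=q0 accept=q3 q0-a->q4 q0-b->q1 q0-c->q4 q1-a->q4 q1-b->q2 q1-c->q4 q2-a->q3 q2-b->q4 q2-c->q4 q3-a->q3 q3-b->q3 q3-c->q3 q4-a->q4 q4-b->q4 q4-c->q4

Walk along `bba` while the input agrees: from q0 take `b` to q1, and so on. Any deviation drops to the rejecting sink q4. Once q3 is reached the prefix is confirmed and every continuation is accepted.
A 5-state machine:
        a   b   c  
>  q0   q4  q1  q4 
   q1   q4  q2  q4 
   q2   q3  q4  q4 
 * q3   q3  q3  q3 
   q4   q4  q4  q4 
(> = start, * = accepting)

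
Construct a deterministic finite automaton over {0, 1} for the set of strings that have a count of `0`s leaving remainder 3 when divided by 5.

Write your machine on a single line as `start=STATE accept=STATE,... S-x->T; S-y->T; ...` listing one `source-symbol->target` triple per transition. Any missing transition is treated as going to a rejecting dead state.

start=S0; accept=S3; S0-0->S1; S0-1->S0; S1-0->S2; S1-1->S1; S2-0->S3; S2-1->S2; S3-0->S4; S3-1->S3; S4-0->S0; S4-1->S4

Keep the running count of `0`s modulo 5: each `0` advances along the cycle S0 → S1 → S2 → S3 → S4 → S0 while other symbols loop. Accept at S3.
With 5 states:
        0   1  
>  S0   S1  S0 
   S1   S2  S1 
   S2   S3  S2 
 * S3   S4  S3 
   S4   S0  S4 
(> = start, * = accepting)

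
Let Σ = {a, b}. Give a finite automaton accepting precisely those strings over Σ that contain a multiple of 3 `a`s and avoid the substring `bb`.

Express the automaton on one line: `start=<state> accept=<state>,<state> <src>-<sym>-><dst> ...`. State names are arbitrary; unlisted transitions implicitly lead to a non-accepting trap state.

Run two small machines in parallel and take their product. One (3 states) tracks the count of `a`s modulo 3; the other (3 states) tracks partial matches of the forbidden pattern `bb`. Each combined state is a pair, one component from each; accept when both components accept.
A 9-state machine:
        a   b  
>* S0   S1  S2 
   S1   S3  S4 
 * S2   S1  S5 
   S3   S0  S6 
   S4   S3  S7 
   S5   S7  S5 
   S6   S0  S8 
   S7   S8  S7 
   S8   S5  S8 
(> = start, * = accepting)

start=S0 accept=S0,S2 S0-a->S1 S0-b->S2 S1-a->S3 S1-b->S4 S2-a->S1 S2-b->S5 S3-a->S0 S3-b->S6 S4-a->S3 S4-b->S7 S5-a->S7 S5-b->S5 S6-a->S0 S6-b->S8 S7-a->S8 S7-b->S7 S8-a->S5 S8-b->S8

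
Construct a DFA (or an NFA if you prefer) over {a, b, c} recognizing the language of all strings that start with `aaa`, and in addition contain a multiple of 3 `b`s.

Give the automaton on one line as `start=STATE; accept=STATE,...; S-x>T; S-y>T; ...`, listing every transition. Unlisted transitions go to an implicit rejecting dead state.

Run two small machines in parallel and take their product. One (5 states) tracks whether the input so far still matches the prefix `aaa`; the other (3 states) tracks the count of `b`s modulo 3. Each combined state is a pair, one component from each; accept when both components accept. After merging equivalent states the machine shrinks.
A 7-state machine:
        a   b   c  
>  S0   S1  S2  S2 
   S1   S3  S2  S2 
   S2   S2  S2  S2 
   S3   S4  S2  S2 
 * S4   S4  S5  S4 
   S5   S5  S6  S5 
   S6   S6  S4  S6 
(> = start, * = accepting)

start=S0; accept=S4; S0-a>S1; S0-b>S2; S0-c>S2; S1-a>S3; S1-b>S2; S1-c>S2; S2-a>S2; S2-b>S2; S2-c>S2; S3-a>S4; S3-b>S2; S3-c>S2; S4-a>S4; S4-b>S5; S4-c>S4; S5-a>S5; S5-b>S6; S5-c>S5; S6-a>S6; S6-b>S4; S6-c>S6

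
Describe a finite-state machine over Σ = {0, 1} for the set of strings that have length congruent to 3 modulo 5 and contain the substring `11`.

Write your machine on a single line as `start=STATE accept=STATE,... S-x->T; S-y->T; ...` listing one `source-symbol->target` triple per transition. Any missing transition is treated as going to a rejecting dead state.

Handle the two conditions separately and then intersect. The first has 5 states tracking the input length modulo 5; the second has 3 states tracking whether and how much of `11` has been seen. A product state is a pair (one from each), accepting exactly when both do.
15 states suffice.
          0    1  
>  S0     S1   S2 
   S1     S3   S4 
   S2     S3   S5 
   S3     S6   S7 
   S4     S6   S8 
   S5     S8   S8 
   S6     S9  S10 
   S7     S9  S11 
 * S8    S11  S11 
   S9     S0  S12 
   S10    S0  S13 
   S11   S13  S13 
   S12    S1  S14 
   S13   S14  S14 
   S14    S5   S5 
(> = start, * = accepting)

start=S0; accept=S8; S0-0->S1; S0-1->S2; S1-0->S3; S1-1->S4; S2-0->S3; S2-1->S5; S3-0->S6; S3-1->S7; S4-0->S6; S4-1->S8; S5-0->S8; S5-1->S8; S6-0->S9; S6-1->S10; S7-0->S9; S7-1->S11; S8-0->S11; S8-1->S11; S9-0->S0; S9-1->S12; S10-0->S0; S10-1->S13; S11-0->S13; S11-1->S13; S12-0->S1; S12-1->S14; S13-0->S14; S13-1->S14; S14-0->S5; S14-1->S5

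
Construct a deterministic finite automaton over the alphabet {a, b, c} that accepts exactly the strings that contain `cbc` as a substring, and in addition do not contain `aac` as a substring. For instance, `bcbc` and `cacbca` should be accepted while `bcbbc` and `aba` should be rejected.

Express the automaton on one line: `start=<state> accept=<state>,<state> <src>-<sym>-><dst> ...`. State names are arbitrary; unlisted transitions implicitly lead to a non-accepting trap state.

start=q0 accept=q6,q9,q11 q0-a->q1 q0-b->q0 q0-c->q2 q1-a->q3 q1-b->q0 q1-c->q2 q2-a->q1 q2-b->q4 q2-c->q2 q3-a->q3 q3-b->q0 q3-c->q5 q4-a->q1 q4-b->q0 q4-c->q6 q5-a->q7 q5-b->q8 q5-c->q5 q6-a->q9 q6-b->q6 q6-c->q6 q7-a->q7 q7-b->q7 q7-c->q5 q8-a->q7 q8-b->q7 q8-c->q10 q9-a->q11 q9-b->q6 q9-c->q6 q10-a->q10 q10-b->q10 q10-c->q10 q11-a->q11 q11-b->q6 q11-c->q10

Handle the two conditions separately and then intersect. One (4 states) tracks whether and how much of `cbc` has been seen; the other (4 states) tracks partial matches of the forbidden pattern `aac`. Each combined state is a pair, one component from each; accept when both components accept.
12 states suffice.
          a    b    c  
>  q0     q1   q0   q2 
   q1     q3   q0   q2 
   q2     q1   q4   q2 
   q3     q3   q0   q5 
   q4     q1   q0   q6 
   q5     q7   q8   q5 
 * q6     q9   q6   q6 
   q7     q7   q7   q5 
   q8     q7   q7  q10 
 * q9    q11   q6   q6 
   q10   q10  q10  q10 
 * q11   q11   q6  q10 
(> = start, * = accepting)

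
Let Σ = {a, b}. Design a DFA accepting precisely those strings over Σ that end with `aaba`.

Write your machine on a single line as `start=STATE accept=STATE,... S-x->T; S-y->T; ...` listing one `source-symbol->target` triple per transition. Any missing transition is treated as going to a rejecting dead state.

Remember how much of `aaba` the current input suffix matches. State q0 means no match yet; q1 means the last symbol is `a`; q2 means the last 2 symbols are `aa`; q3 means the last 3 symbols are `aab`; q4 means the last 4 symbols are `aaba`. Only q4 accepts. On a mismatch, fall back to the longest proper suffix that is still a prefix of `aaba`.
A 5-state machine:
        a   b  
>  q0   q1  q0 
   q1   q2  q0 
   q2   q2  q3 
   q3   q4  q0 
 * q4   q2  q0 
(> = start, * = accepting)

start=q0; accept=q4; q0-a->q1; q0-b->q0; q1-a->q2; q1-b->q0; q2-a->q2; q2-b->q3; q3-a->q4; q3-b->q0; q4-a->q2; q4-b->q0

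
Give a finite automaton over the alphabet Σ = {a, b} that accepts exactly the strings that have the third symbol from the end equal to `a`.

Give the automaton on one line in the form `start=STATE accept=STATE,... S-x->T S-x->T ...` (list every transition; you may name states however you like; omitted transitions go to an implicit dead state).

Because acceptance depends on a position counted from the end, the machine has to buffer the most recent 3 symbols. Make each state the string of the last up-to-3 symbols read; on input `x` shift the window left and append `x`. Accept when the buffered window has length 3 and begins with `a`.
A 15-state machine:
          a    b  
>  s0     s1   s2 
   s1     s3   s4 
   s2     s5   s6 
   s3     s7   s8 
   s4     s9  s10 
   s5    s11  s12 
   s6    s13  s14 
 * s7     s7   s8 
 * s8     s9  s10 
 * s9    s11  s12 
 * s10   s13  s14 
   s11    s7   s8 
   s12    s9  s10 
   s13   s11  s12 
   s14   s13  s14 
(> = start, * = accepting)

start=s0 accept=s7,s8,s9,s10 s0-a->s1 s0-b->s2 s1-a->s3 s1-b->s4 s2-a->s5 s2-b->s6 s3-a->s7 s3-b->s8 s4-a->s9 s4-b->s10 s5-a->s11 s5-b->s12 s6-a->s13 s6-b->s14 s7-a->s7 s7-b->s8 s8-a->s9 s8-b->s10 s9-a->s11 s9-b->s12 s10-a->s13 s10-b->s14 s11-a->s7 s11-b->s8 s12-a->s9 s12-b->s10 s13-a->s11 s13-b->s12 s14-a->s13 s14-b->s14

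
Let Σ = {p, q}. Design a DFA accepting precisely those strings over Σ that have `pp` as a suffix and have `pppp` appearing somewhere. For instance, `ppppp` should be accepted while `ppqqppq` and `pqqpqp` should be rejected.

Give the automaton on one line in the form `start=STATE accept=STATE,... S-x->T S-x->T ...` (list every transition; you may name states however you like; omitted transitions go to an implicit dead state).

start=s0 accept=s4 s0-p->s1 s0-q->s0 s1-p->s2 s1-q->s0 s2-p->s3 s2-q->s0 s3-p->s4 s3-q->s0 s4-p->s4 s4-q->s5 s5-p->s6 s5-q->s5 s6-p->s4 s6-q->s5

Build one automaton per condition and run them in lockstep. The first has 3 states tracking how much of the suffix `pp` has currently been matched; the second has 5 states tracking whether and how much of `pppp` has been seen. A product state is a pair (one from each), accepting exactly when both do.
7 states suffice.
        p   q  
>  s0   s1  s0 
   s1   s2  s0 
   s2   s3  s0 
   s3   s4  s0 
 * s4   s4  s5 
   s5   s6  s5 
   s6   s4  s5 
(> = start, * = accepting)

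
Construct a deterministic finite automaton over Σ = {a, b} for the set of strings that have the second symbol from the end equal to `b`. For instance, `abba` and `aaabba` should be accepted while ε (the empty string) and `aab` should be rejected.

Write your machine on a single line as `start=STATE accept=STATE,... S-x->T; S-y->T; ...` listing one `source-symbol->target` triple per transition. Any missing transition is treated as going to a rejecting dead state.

A DFA must remember the last 2 symbols (since which symbol is second-to-last isn't known until the input ends). Use one state per possible window of the last ≤2 symbols; accept from those whose window starts with `b`.
        a   b  
>  q0   q1  q2 
   q1   q3  q4 
   q2   q5  q6 
   q3   q3  q4 
   q4   q5  q6 
 * q5   q3  q4 
 * q6   q5  q6 
(> = start, * = accepting)

start=q0; accept=q5,q6; q0-a->q1; q0-b->q2; q1-a->q3; q1-b->q4; q2-a->q5; q2-b->q6; q3-a->q3; q3-b->q4; q4-a->q5; q4-b->q6; q5-a->q3; q5-b->q4; q6-a->q5; q6-b->q6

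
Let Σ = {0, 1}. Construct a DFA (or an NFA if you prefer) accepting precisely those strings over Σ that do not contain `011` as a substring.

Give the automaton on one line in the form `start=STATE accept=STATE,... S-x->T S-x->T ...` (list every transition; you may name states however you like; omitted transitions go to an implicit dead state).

start=s0 accept=s0,s1,s2 s0-0->s1 s0-1->s0 s1-0->s1 s1-1->s2 s2-0->s1 s2-1->s3 s3-0->s3 s3-1->s3

Track partial matches of the forbidden pattern `011`. State s3 is a dead state reached once `011` has occurred; every other state accepts. s0 means no part of `011` is currently matched.
        0   1  
>* s0   s1  s0 
 * s1   s1  s2 
 * s2   s1  s3 
   s3   s3  s3 
(> = start, * = accepting)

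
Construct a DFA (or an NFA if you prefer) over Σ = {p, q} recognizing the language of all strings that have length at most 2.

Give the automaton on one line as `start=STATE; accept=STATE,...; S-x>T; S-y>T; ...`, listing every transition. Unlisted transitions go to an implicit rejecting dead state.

We only need to distinguish lengths 0, 1, …, 2, and '>2'. Chain S0 → S1 → S2 → S3 on every symbol, with S3 looping. Accepting states: {S0, S1, S2}.
With 4 states:
        p   q  
>* S0   S1  S1 
 * S1   S2  S2 
 * S2   S3  S3 
   S3   S3  S3 
(> = start, * = accepting)

start=S0; accept=S0,S1,S2; S0-p>S1; S0-q>S1; S1-p>S2; S1-q>S2; S2-p>S3; S2-q>S3; S3-p>S3; S3-q>S3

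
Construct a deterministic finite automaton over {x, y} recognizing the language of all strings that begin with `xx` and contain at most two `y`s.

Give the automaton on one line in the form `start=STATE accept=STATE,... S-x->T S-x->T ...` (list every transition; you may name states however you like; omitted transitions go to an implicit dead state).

start=S0 accept=S3,S4,S5 S0-x->S1 S0-y->S2 S1-x->S3 S1-y->S2 S2-x->S2 S2-y->S2 S3-x->S3 S3-y->S4 S4-x->S4 S4-y->S5 S5-x->S5 S5-y->S2

Run two small machines in parallel and take their product. The first has 4 states tracking whether the input so far still matches the prefix `xx`; the second has 4 states tracking the count of `y`s, saturating at 3. A product state is a pair (one from each), accepting exactly when both do. Minimizing collapses redundant product states.
        x   y  
>  S0   S1  S2 
   S1   S3  S2 
   S2   S2  S2 
 * S3   S3  S4 
 * S4   S4  S5 
 * S5   S5  S2 
(> = start, * = accepting)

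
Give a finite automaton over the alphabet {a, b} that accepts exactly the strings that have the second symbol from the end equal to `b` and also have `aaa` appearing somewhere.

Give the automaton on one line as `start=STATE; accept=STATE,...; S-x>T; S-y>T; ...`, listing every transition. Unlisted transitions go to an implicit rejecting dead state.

Build one automaton per condition and run them in lockstep. One (7 states) tracks the last 2 symbols read; the other (4 states) tracks whether and how much of `aaa` has been seen. Each combined state is a pair, one component from each; accept when both components accept.
An 11-state machine:
          a    b  
>  q0     q1   q2 
   q1     q3   q4 
   q2     q5   q6 
   q3     q7   q4 
   q4     q5   q6 
   q5     q3   q4 
   q6     q5   q6 
   q7     q7   q8 
   q8     q9  q10 
 * q9     q7   q8 
 * q10    q9  q10 
(> = start, * = accepting)

start=q0; accept=q9,q10; q0-a>q1; q0-b>q2; q1-a>q3; q1-b>q4; q2-a>q5; q2-b>q6; q3-a>q7; q3-b>q4; q4-a>q5; q4-b>q6; q5-a>q3; q5-b>q4; q6-a>q5; q6-b>q6; q7-a>q7; q7-b>q8; q8-a>q9; q8-b>q10; q9-a>q7; q9-b>q8; q10-a>q9; q10-b>q10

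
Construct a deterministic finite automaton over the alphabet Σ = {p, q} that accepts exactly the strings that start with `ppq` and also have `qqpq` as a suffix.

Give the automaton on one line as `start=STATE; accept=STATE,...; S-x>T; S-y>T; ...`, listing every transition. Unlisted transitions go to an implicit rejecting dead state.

Handle the two conditions separately and then intersect. One (5 states) tracks whether the input so far still matches the prefix `ppq`; the other (5 states) tracks how much of the suffix `qqpq` has currently been matched. Each combined state is a pair, one component from each; accept when both components accept. Equivalent product states are then merged.
9 states suffice.
       p  q 
>  A   B  C 
   B   D  C 
   C   C  C 
   D   C  E 
   E   F  G 
   F   F  E 
   G   H  G 
   H   F  I 
 * I   F  G 
(> = start, * = accepting)

start=A; accept=I; A-p>B; A-q>C; B-p>D; B-q>C; C-p>C; C-q>C; D-p>C; D-q>E; E-p>F; E-q>G; F-p>F; F-q>E; G-p>H; G-q>G; H-p>F; H-q>I; I-p>F; I-q>G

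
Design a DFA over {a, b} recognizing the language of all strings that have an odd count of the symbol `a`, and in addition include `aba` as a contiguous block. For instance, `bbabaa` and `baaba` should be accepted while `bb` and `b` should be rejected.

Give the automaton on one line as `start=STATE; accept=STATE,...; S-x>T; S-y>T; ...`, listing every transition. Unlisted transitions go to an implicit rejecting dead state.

start=S0; accept=S7; S0-a>S1; S0-b>S0; S1-a>S2; S1-b>S3; S2-a>S1; S2-b>S4; S3-a>S5; S3-b>S6; S4-a>S7; S4-b>S0; S5-a>S7; S5-b>S5; S6-a>S2; S6-b>S6; S7-a>S5; S7-b>S7

Run two small machines in parallel and take their product. The first has 2 states tracking the count of `a`s modulo 2; the second has 4 states tracking whether and how much of `aba` has been seen. A product state is a pair (one from each), accepting exactly when both do.
        a   b  
>  S0   S1  S0 
   S1   S2  S3 
   S2   S1  S4 
   S3   S5  S6 
   S4   S7  S0 
   S5   S7  S5 
   S6   S2  S6 
 * S7   S5  S7 
(> = start, * = accepting)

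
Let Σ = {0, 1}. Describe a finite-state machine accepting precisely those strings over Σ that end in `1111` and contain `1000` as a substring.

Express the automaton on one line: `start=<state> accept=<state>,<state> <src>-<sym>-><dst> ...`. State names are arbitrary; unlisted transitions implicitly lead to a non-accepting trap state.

start=q0 accept=q8 q0-0->q0 q0-1->q1 q1-0->q2 q1-1->q1 q2-0->q3 q2-1->q1 q3-0->q4 q3-1->q1 q4-0->q4 q4-1->q5 q5-0->q4 q5-1->q6 q6-0->q4 q6-1->q7 q7-0->q4 q7-1->q8 q8-0->q4 q8-1->q8

Run two small machines in parallel and take their product. The first has 5 states tracking how much of the suffix `1111` has currently been matched; the second has 5 states tracking whether and how much of `1000` has been seen. A product state is a pair (one from each), accepting exactly when both do. Equivalent product states are then merged.
With 9 states:
        0   1  
>  q0   q0  q1 
   q1   q2  q1 
   q2   q3  q1 
   q3   q4  q1 
   q4   q4  q5 
   q5   q4  q6 
   q6   q4  q7 
   q7   q4  q8 
 * q8   q4  q8 
(> = start, * = accepting)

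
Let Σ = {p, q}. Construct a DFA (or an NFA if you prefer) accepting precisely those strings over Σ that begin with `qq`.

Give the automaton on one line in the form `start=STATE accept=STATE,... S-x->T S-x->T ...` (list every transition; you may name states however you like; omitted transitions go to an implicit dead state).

start=S0 accept=S2 S0-p->S3 S0-q->S1 S1-p->S3 S1-q->S2 S2-p->S2 S2-q->S2 S3-p->S3 S3-q->S3

Check the first 2 symbols one by one: S0 through S1 record how many have matched `qq` so far; any wrong symbol goes to the dead state S3. After all 2 match we enter the accepting sink S2.
A 4-state machine:
        p   q  
>  S0   S3  S1 
   S1   S3  S2 
 * S2   S2  S2 
   S3   S3  S3 
(> = start, * = accepting)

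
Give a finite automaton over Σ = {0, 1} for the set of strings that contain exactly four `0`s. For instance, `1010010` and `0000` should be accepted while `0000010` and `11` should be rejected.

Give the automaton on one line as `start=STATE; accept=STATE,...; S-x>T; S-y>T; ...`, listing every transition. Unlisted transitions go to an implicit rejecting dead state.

start=q0; accept=q4; q0-0>q1; q0-1>q0; q1-0>q2; q1-1>q1; q2-0>q3; q2-1>q2; q3-0>q4; q3-1>q3; q4-0>q5; q4-1>q4; q5-0>q5; q5-1>q5

Count `0`s, saturating at 5: states q0 through q4 mean 0 through 4 `0`s seen; q5 means more than 4. Each `0` increments (capped at q5); other symbols loop. Accept from {q4}.
        0   1  
>  q0   q1  q0 
   q1   q2  q1 
   q2   q3  q2 
   q3   q4  q3 
 * q4   q5  q4 
   q5   q5  q5 
(> = start, * = accepting)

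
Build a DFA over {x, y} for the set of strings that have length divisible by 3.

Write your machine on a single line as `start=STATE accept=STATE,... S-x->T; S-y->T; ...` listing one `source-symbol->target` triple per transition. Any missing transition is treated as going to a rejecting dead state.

Only the length mod 3 matters, so use a 3-cycle: from any state, every input symbol moves to the next state, wrapping S2 back to S0. Mark S0 accepting.
With 3 states:
        x   y  
>* S0   S1  S1 
   S1   S2  S2 
   S2   S0  S0 
(> = start, * = accepting)

start=S0; accept=S0; S0-x->S1; S0-y->S1; S1-x->S2; S1-y->S2; S2-x->S0; S2-y->S0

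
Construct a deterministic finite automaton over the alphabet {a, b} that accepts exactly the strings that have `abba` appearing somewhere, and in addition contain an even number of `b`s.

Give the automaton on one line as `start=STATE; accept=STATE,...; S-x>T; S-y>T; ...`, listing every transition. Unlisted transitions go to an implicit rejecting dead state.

start=S0; accept=S7; S0-a>S1; S0-b>S2; S1-a>S1; S1-b>S3; S2-a>S4; S2-b>S0; S3-a>S4; S3-b>S5; S4-a>S4; S4-b>S6; S5-a>S7; S5-b>S2; S6-a>S1; S6-b>S8; S7-a>S7; S7-b>S9; S8-a>S9; S8-b>S0; S9-a>S9; S9-b>S7

Handle the two conditions separately and then intersect. One (5 states) tracks whether and how much of `abba` has been seen; the other (2 states) tracks the count of `b`s modulo 2. Each combined state is a pair, one component from each; accept when both components accept.
10 states suffice.
        a   b  
>  S0   S1  S2 
   S1   S1  S3 
   S2   S4  S0 
   S3   S4  S5 
   S4   S4  S6 
   S5   S7  S2 
   S6   S1  S8 
 * S7   S7  S9 
   S8   S9  S0 
   S9   S9  S7 
(> = start, * = accepting)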